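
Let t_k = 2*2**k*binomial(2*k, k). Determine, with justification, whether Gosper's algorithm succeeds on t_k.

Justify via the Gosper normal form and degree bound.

No; the degree bound rules out any f.

r(k) = 4*(2*k + 1)/(k + 1) after simplifying.
Take A(k)=8*k + 4, B(k)=k + 1, C(k)=1.
f must satisfy (8*k + 4)·f(k+1) − (k)·f(k) = 1.
From deg A=1, deg B=1, deg C=0: d=-1.
Bound -1 < 0, so the key equation has no polynomial solution.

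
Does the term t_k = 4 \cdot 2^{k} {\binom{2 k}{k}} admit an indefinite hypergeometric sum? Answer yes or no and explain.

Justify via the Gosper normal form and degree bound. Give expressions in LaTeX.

The ratio is 4*(2*k + 1)/(k + 1).
Factor: A=8*k + 4; B=k + 1; C=1.
Solve (8*k + 4)·f(k+1) − (k)·f(k) = 1.
Degrees (1,1,0) ⇒ d ≤ -1.
Bound -1 < 0, so the key equation has no polynomial solution.

No — t_k has no hypergeometric antidifference.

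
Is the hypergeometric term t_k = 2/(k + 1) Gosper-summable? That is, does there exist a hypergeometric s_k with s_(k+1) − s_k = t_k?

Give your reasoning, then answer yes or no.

Step 1: r(k) = (k + 1)/(k + 2).
Gosper form: A/B · C(k+1)/C(k) with A=k + 1, B=k + 2, C=1.
Need (k + 1)·f(k+1) − (k + 1)·f(k) = 1.
Bound: deg f ≤ 0.
Generic f = c0 gives residual -1; -1 = 0 cannot hold, so t_k is not Gosper-summable.

No — t_k has no hypergeometric antidifference.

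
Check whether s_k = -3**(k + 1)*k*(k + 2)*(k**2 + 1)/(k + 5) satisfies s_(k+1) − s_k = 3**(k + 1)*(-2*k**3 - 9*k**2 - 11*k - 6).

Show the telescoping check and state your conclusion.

Invalid: residual 18*3**k*(k**4 + 9*k**3 + 28*k**2 + 30*k + 15)/(k**2 + 11*k + 30) ≠ 0.

s_(k+1) = -3**(k + 2)*(k + 1)*(k + 3)*((k + 1)**2 + 1)/(k + 6)
s_(k+1) − s_k = 3**(k + 1)*(-2*k**5 - 25*k**4 - 116*k**3 - 229*k**2 - 216*k - 90)/(k**2 + 11*k + 30)
(s_(k+1) − s_k) − t_k = 18*3**k*(k**4 + 9*k**3 + 28*k**2 + 30*k + 15)/(k**2 + 11*k + 30)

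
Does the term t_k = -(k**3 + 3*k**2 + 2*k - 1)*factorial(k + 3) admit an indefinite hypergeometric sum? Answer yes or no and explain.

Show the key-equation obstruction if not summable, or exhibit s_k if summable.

r(k) = (k**4 + 10*k**3 + 35*k**2 + 49*k + 20)/(k**3 + 3*k**2 + 2*k - 1) after simplifying.
So A=k + 4 and B=1, with C=k**3 + 3*k**2 + 2*k - 1.
Solve (k + 4)·f(k+1) − (1)·f(k) = k**3 + 3*k**2 + 2*k - 1.
From deg A=1, deg B=0, deg C=3: d=2.
Coefficient equations give f(k) = (k - 1)**2.
R(k) = B(k−1)·f(k)/C(k) = (k - 1)**2/(k**3 + 3*k**2 + 2*k - 1); s_k = R·t_k = -(k - 1)**2*factorial(k + 3).
Δs = -(k**3 + 3*k**2 + 2*k - 1)*factorial(k + 3), as required.

Yes. s_k = -(k - 1)**2*factorial(k + 3).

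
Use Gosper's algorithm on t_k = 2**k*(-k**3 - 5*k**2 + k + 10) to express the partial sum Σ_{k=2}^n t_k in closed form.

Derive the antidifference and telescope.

t_(k+1)/t_k = 2*(k**3 + 8*k**2 + 12*k - 5)/(k**3 + 5*k**2 - k - 10).
So A=2 and B=1, with C=k**3 + 5*k**2 - k - 10.
Set up (2)·f(k+1) − (1)·f(k) − (k**3 + 5*k**2 - k - 10) = 0.
Degrees (0,0,3) ⇒ d ≤ 3.
Coefficient equations give f(k) = k**3 - k**2 - 3*k - 4.
R(k) = B(k−1)·f(k)/C(k) = (k**3 - k**2 - 3*k - 4)/(k**3 + 5*k**2 - k - 10); s_k = R·t_k = 2**k*(-k**3 + k**2 + 3*k + 4).
s_(k+1) − s_k = 2**k*(-k**3 - 5*k**2 + k + 10) = t_k.
Evaluate: s_(n+1) = 2**(n + 1)*(-n**3 - 2*n**2 + 2*n + 7); subtract s_(2) = 24 ⇒ S(n) = -2*2**n*n**3 - 4*2**n*n**2 + 4*2**n*n + 14*2**n - 24.

S(n) = -2*2**n*n**3 - 4*2**n*n**2 + 4*2**n*n + 14*2**n - 24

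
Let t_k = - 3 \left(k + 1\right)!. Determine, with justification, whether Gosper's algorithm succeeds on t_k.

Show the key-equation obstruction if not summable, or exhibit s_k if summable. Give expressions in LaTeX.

No — negative degree bound, so no certificate f.

Step 1: r(k) = k + 2.
A = k + 2, B = 1, C = 1.
Need (k + 2)·f(k+1) − (1)·f(k) = 1.
From deg A=1, deg B=0, deg C=0: d=-1.
Bound -1 < 0, so the key equation has no polynomial solution.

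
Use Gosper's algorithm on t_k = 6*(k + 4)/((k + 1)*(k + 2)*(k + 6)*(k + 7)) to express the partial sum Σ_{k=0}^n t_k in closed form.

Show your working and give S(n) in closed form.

S(n) = (n**2 + 9*n + 8)/(2*(n**2 + 9*n + 14))

Ratio r(k) = (k + 1)*(k + 5)*(k + 6)/((k + 3)*(k + 4)*(k + 8)).
Factor: A=k + 1; B=k + 8; C=k**4 + 16*k**3 + 95*k**2 + 248*k + 240.
Set up (k + 1)·f(k+1) − (k + 7)·f(k) − (k**4 + 16*k**3 + 95*k**2 + 248*k + 240) = 0.
deg f ≤ 6 (via 1,1,4).
Solve for f: f(k) = k*(k + 2)*(k + 3)*(k + 4)*(k + 5)*(k + 7)/12 (degree 6 ≤ 6).
Get s_k = R·t_k = k*(k + 7)/(2*(k**2 + 7*k + 6)) with R(k) = B(k−1)f(k)/C(k) = k*(k + 2)*(k + 7)**2/(12*(k + 4)).
Δs = 6*(k + 4)/(k**4 + 16*k**3 + 83*k**2 + 152*k + 84), as required.
Telescope: S(n) = s_(n+1) − s_(0) = (n**2 + 9*n + 8)/(2*(n**2 + 9*n + 14)) − (0) = (n**2 + 9*n + 8)/(2*(n**2 + 9*n + 14)).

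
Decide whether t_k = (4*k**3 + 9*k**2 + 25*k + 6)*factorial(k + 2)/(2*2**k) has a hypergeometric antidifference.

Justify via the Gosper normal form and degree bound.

Compute t_(k+1)/t_k: get (4*k**4 + 33*k**3 + 118*k**2 + 209*k + 132)/(2*(4*k**3 + 9*k**2 + 25*k + 6)).
Factor: A=k/2 + 3/2; B=1; C=k**3 + 9*k**2/4 + 25*k/4 + 3/2.
Set up (k/2 + 3/2)·f(k+1) − (1)·f(k) − (k**3 + 9*k**2/4 + 25*k/4 + 3/2) = 0.
From deg A=1, deg B=0, deg C=3: d=2.
Solve for f: f(k) = (4*k**2 - 3*k + 3)/2 (degree 2 ≤ 2).
Then R = B(k−1)f/C = 2*(4*k**2 - 3*k + 3)/(4*k**3 + 9*k**2 + 25*k + 6), so s_k = R(k)·t_k = (4*k**2 - 3*k + 3)*factorial(k + 2)/2**k.
Verify: (4*k**3 + 9*k**2 + 25*k + 6)*factorial(k + 2)/(2*2**k) matches t_k.

Yes. s_k = (4*k**2 - 3*k + 3)*factorial(k + 2)/2**k.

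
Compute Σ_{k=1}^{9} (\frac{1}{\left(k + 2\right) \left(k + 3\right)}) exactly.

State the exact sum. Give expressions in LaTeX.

Σ = 1/4

Compute t_(k+1)/t_k: get (k + 2)/(k + 4).
Normal form (A,B,C) = (k + 2, k + 4, 1).
Key eq: (k + 2)·f(k+1) = (k + 3)·f(k) + (1).
deg f ≤ 1 (via 1,1,0).
Solve for f: f(k) = k/2 (degree 1 ≤ 1).
Get s_k = R·t_k = k/(2*(k + 2)) with R(k) = B(k−1)f(k)/C(k) = k*(k + 3)/2.
Verify: 1/(k**2 + 5*k + 6) matches t_k.
Telescoping: Σ = s_(10) − s_(1) = 5/12 − (1/6) = 1/4.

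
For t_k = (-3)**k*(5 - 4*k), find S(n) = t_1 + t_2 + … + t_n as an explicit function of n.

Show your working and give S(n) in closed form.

S(n) = -3*(-3)**n*n + 3*(-3)**n - 3

t_(k+1)/t_k = 3*(1 - 4*k)/(4*k - 5).
Take A(k)=-3, B(k)=1, C(k)=k - 5/4.
Need (-3)·f(k+1) − (1)·f(k) = k - 5/4.
Bound: deg f ≤ 1.
Solving with deg f ≤ 1: f(k) = -(k - 2)/4.
R(k) = B(k−1)·f(k)/C(k) = -(k - 2)/(4*k - 5); s_k = R·t_k = (-3)**k*(k - 2).
Verify: (-3)**k*(5 - 4*k) matches t_k.
s_(n+1) = (-3)**(n + 1)*(n - 1) and s_(1) = 3, so S(n) = -3*(-3)**n*n + 3*(-3)**n - 3.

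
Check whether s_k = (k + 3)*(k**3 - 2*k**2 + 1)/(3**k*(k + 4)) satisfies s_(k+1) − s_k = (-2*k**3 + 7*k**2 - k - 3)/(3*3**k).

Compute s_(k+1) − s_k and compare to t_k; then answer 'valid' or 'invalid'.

Invalid: residual (2*k**4 + 4*k**3 - 33*k**2 + 7*k + 15)/(3*3**k*(k**2 + 9*k + 20)) ≠ 0.

s_(k+1) = k*(k**3 + 5*k**2 + 3*k - 4)/(3*3**k*(k + 5))
s_(k+1) − s_k = (-2*k**5 - 9*k**4 + 26*k**3 + 95*k**2 - 40*k - 45)/(3*3**k*(k**2 + 9*k + 20))
(s_(k+1) − s_k) − t_k = (2*k**4 + 4*k**3 - 33*k**2 + 7*k + 15)/(3*3**k*(k**2 + 9*k + 20))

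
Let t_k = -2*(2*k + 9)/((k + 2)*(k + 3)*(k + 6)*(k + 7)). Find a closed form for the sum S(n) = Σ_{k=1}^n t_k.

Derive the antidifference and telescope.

t_(k+1)/t_k = (k + 2)*(k + 6)*(2*k + 11)/((k + 4)*(k + 8)*(2*k + 9)).
So A=k + 2 and B=k + 8, with C=k**3 + 27*k**2/2 + 121*k/2 + 90.
Solve (k + 2)·f(k+1) − (k + 7)·f(k) = k**3 + 27*k**2/2 + 121*k/2 + 90.
d = 5 from the (1,1,3) case.
Solve for f: f(k) = k*(k + 3)*(k + 4)*(k + 5)*(k + 8)/24 (degree 5 ≤ 5).
R(k) = B(k−1)·f(k)/C(k) = k*(k + 3)*(k + 7)*(k + 8)/(12*(2*k + 9)); s_k = R·t_k = k*(-k - 8)/(6*(k**2 + 8*k + 12)).
s_(k+1) − s_k = 2*(-2*k - 9)/(k**4 + 18*k**3 + 113*k**2 + 288*k + 252) = t_k.
s_(n+1) = (-n**2 - 10*n - 9)/(6*(n**2 + 10*n + 21)) and s_(1) = -1/14, so S(n) = 2*n*(-n - 10)/(21*(n**2 + 10*n + 21)).

S(n) = 2*n*(-n - 10)/(21*(n**2 + 10*n + 21))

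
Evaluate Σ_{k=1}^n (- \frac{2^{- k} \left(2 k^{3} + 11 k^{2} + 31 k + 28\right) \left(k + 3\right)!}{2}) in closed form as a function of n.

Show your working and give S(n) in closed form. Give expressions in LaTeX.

Step 1: r(k) = (2*k**4 + 25*k**3 + 127*k**2 + 308*k + 288)/(2*(2*k**3 + 11*k**2 + 31*k + 28)).
So A=k/2 + 2 and B=1, with C=k**3 + 11*k**2/2 + 31*k/2 + 14.
Key eq: (k/2 + 2)·f(k+1) = (1)·f(k) + (k**3 + 11*k**2/2 + 31*k/2 + 14).
Degrees (1,0,3) ⇒ d ≤ 2.
Match coefficients ⇒ f(k) = 2*k**2 + 3*k + 4.
Certificate R = B(k−1)f/C = 2*(2*k**2 + 3*k + 4)/(2*k**3 + 11*k**2 + 31*k + 28) gives s_k = -(2*k**2 + 3*k + 4)*factorial(k + 3)/2**k.
Verify: -(2*k**3 + 11*k**2 + 31*k + 28)*factorial(k + 3)/(2*2**k) matches t_k.
Σ_(k=1)^n t_k = s_(n+1) − s_(1) = (-2**(-n - 1)*(2*n**2 + 7*n + 9)*factorial(n + 4)) − (-108), i.e. (216*2**n - 2*n**6*factorial(n) - 27*n**5*factorial(n) - 149*n**4*factorial(n) - 435*n**3*factorial(n) - 713*n**2*factorial(n) - 618*n*factorial(n) - 216*factorial(n))/(2*2**n).

S(n) = \frac{2^{- n} \left(216 \cdot 2^{n} - 2 n^{6} n! - 27 n^{5} n! - 149 n^{4} n! - 435 n^{3} n! - 713 n^{2} n! - 618 n n! - 216 n!\right)}{2}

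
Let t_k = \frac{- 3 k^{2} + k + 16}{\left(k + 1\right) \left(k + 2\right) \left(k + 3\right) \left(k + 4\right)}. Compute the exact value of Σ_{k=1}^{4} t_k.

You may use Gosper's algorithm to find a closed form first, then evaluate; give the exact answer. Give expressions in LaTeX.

Σ = 3/28

Step 1: r(k) = (k + 1)*(k - 3*(k + 1)**2 + 17)/((k + 5)*(-3*k**2 + k + 16)).
Normal form (A,B,C) = (k + 1, k + 5, k**2 - k/3 - 16/3).
Need (k + 1)·f(k+1) − (k + 4)·f(k) = k**2 - k/3 - 16/3.
Degrees (1,1,2) ⇒ d ≤ 3.
A polynomial solution: f(k) = -k*(k**2 + 12*k + 19)/6.
So s_k = (B(k−1)f/C)·t_k = (-k*(k + 4)*(k**2 + 12*k + 19)/(2*(3*k**2 - k - 16)))·t_k = k*(k**2 + 12*k + 19)/(2*(k + 1)*(k + 2)*(k + 3)).
s_(k+1) − s_k = (-3*k**2 + k + 16)/(k**4 + 10*k**3 + 35*k**2 + 50*k + 24) = t_k.
Evaluate s at k=5 and k=1: 65/84 and 2/3; difference 3/28.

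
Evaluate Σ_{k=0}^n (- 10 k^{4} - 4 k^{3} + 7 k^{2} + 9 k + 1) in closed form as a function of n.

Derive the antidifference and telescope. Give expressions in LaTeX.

S(n) = - 2 n^{5} - 6 n^{4} - 3 n^{3} + 7 n^{2} + 7 n + 1

The ratio is (10*k**4 + 44*k**3 + 65*k**2 + 29*k - 3)/(10*k**4 + 4*k**3 - 7*k**2 - 9*k - 1).
Normal form (A,B,C) = (1, 1, k**4 + 2*k**3/5 - 7*k**2/10 - 9*k/10 - 1/10).
Key eq: (1)·f(k+1) = (1)·f(k) + (k**4 + 2*k**3/5 - 7*k**2/10 - 9*k/10 - 1/10).
deg f ≤ 5 (via 0,0,4).
Coefficient equations give f(k) = k*(2*k**4 - 4*k**3 - k**2 + 2)/10.
Then R = B(k−1)f/C = k*(2*k**4 - 4*k**3 - k**2 + 2)/(10*k**4 + 4*k**3 - 7*k**2 - 9*k - 1), so s_k = R(k)·t_k = k*(-2*k**4 + 4*k**3 + k**2 - 2).
Verify: -10*k**4 - 4*k**3 + 7*k**2 + 9*k + 1 matches t_k.
Telescope: S(n) = s_(n+1) − s_(0) = -2*n**5 - 6*n**4 - 3*n**3 + 7*n**2 + 7*n + 1 − (0) = -2*n**5 - 6*n**4 - 3*n**3 + 7*n**2 + 7*n + 1.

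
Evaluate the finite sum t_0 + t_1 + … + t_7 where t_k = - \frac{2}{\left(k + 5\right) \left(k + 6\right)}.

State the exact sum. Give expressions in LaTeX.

Σ = -16/65

Ratio r(k) = (k + 5)/(k + 7).
Normal form (A,B,C) = (k + 5, k + 7, 1).
Set up (k + 5)·f(k+1) − (k + 6)·f(k) − (1) = 0.
d = 1 from the (1,1,0) case.
Solve for f: f(k) = k/5 (degree 1 ≤ 1).
Certificate R = B(k−1)f/C = k*(k + 6)/5 gives s_k = -2*k/(5*k + 25).
Δs = -2/(k**2 + 11*k + 30), as required.
Telescoping: Σ = s_(8) − s_(0) = -16/65 − (0) = -16/65.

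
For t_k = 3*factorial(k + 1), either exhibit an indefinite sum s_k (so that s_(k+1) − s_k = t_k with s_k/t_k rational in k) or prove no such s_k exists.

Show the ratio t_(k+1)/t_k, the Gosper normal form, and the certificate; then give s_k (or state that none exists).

The ratio is k + 2.
Gosper form: A/B · C(k+1)/C(k) with A=k + 2, B=1, C=1.
f must satisfy (k + 2)·f(k+1) − (1)·f(k) = 1.
Degrees (1,0,0) ⇒ d ≤ -1.
deg f ≤ -1 is impossible — no certificate.

not Gosper-summable; s_k does not exist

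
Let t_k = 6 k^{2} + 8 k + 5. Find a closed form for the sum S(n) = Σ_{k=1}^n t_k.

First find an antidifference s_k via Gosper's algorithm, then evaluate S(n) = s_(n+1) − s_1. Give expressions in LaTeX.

S(n) = n \left(2 n^{2} + 7 n + 10\right)

Step 1: r(k) = (6*k**2 + 20*k + 19)/(6*k**2 + 8*k + 5).
Take A(k)=1, B(k)=1, C(k)=k**2 + 4*k/3 + 5/6.
Set up (1)·f(k+1) − (1)·f(k) − (k**2 + 4*k/3 + 5/6) = 0.
Bound: deg f ≤ 3.
Solve for f: f(k) = k*(2*k**2 + k + 2)/6 (degree 3 ≤ 3).
Certificate R = B(k−1)f/C = k*(2*k**2 + k + 2)/(6*k**2 + 8*k + 5) gives s_k = k*(2*k**2 + k + 2).
Check: Δs_k = 6*k**2 + 8*k + 5. ✓
Telescope: S(n) = s_(n+1) − s_(1) = 2*n**3 + 7*n**2 + 10*n + 5 − (5) = n*(2*n**2 + 7*n + 10).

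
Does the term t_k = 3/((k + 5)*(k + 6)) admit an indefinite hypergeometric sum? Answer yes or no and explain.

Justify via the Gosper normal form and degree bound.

Yes. s_k = 3*k/(5*(k + 5)).

The ratio is (k + 5)/(k + 7).
Gosper form: A/B · C(k+1)/C(k) with A=k + 5, B=k + 7, C=1.
Set up (k + 5)·f(k+1) − (k + 6)·f(k) − (1) = 0.
Degrees (1,1,0) ⇒ d ≤ 1.
Solving with deg f ≤ 1: f(k) = k/5.
R(k) = B(k−1)·f(k)/C(k) = k*(k + 6)/5; s_k = R·t_k = 3*k/(5*(k + 5)).
Verify: 3/(k**2 + 11*k + 30) matches t_k.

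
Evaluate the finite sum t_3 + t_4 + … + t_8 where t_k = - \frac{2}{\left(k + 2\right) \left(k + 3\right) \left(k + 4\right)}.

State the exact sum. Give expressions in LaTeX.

Σ = -17/660

The ratio is (k + 2)/(k + 5).
Factor: A=k + 2; B=k + 5; C=1.
Set up (k + 2)·f(k+1) − (k + 4)·f(k) − (1) = 0.
Bound: deg f ≤ 2.
A polynomial solution: f(k) = k*(k + 5)/12.
So s_k = (B(k−1)f/C)·t_k = (k*(k + 4)*(k + 5)/12)·t_k = k*(-k - 5)/(6*(k + 2)*(k + 3)).
Verify: -2/(k**3 + 9*k**2 + 26*k + 24) matches t_k.
Sum = s_(9) − s_(3); s_(9) = -7/44, s_(3) = -2/15 ⇒ -17/660.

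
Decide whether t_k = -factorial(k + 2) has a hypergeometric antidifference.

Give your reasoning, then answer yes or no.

t_(k+1)/t_k = k + 3.
Normal form (A,B,C) = (k + 3, 1, 1).
Solve (k + 3)·f(k+1) − (1)·f(k) = 1.
Bound: deg f ≤ -1.
Bound -1 < 0, so the key equation has no polynomial solution.

No — key equation has no polynomial f.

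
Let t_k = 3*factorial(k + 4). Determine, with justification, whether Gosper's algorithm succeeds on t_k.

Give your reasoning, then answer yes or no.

Ratio r(k) = k + 5.
Factor: A=k + 5; B=1; C=1.
Need (k + 5)·f(k+1) − (1)·f(k) = 1.
Degrees (1,0,0) ⇒ d ≤ -1.
deg f ≤ -1 is impossible — no certificate.

No; the degree bound rules out any f.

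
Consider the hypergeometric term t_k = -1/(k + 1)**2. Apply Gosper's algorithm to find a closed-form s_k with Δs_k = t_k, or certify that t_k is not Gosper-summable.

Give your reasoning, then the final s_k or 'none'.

no hypergeometric antidifference exists

r(k) = (k + 1)**2/(k + 2)**2 after simplifying.
Factor: A=k**2 + 2*k + 1; B=k**2 + 4*k + 4; C=1.
Set up (k**2 + 2*k + 1)·f(k+1) − (k**2 + 2*k + 1)·f(k) − (1) = 0.
deg f ≤ 0 (via 2,2,0).
Put f(k) = c0: A·f(k+1) − B(k−1)·f(k) − C = -1; need -1 = 0 — inconsistent ⇒ no f, not summable.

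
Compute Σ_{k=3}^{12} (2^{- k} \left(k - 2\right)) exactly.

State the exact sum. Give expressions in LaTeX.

Step 1: r(k) = (k - 1)/(2*(k - 2)).
So A=1/2 and B=1, with C=k - 2.
Set up (1/2)·f(k+1) − (1)·f(k) − (k - 2) = 0.
deg f ≤ 1 (via 0,0,1).
Solving with deg f ≤ 1: f(k) = -2*(k - 1).
So s_k = (B(k−1)f/C)·t_k = (-2*(k - 1)/(k - 2))·t_k = 2**(1 - k)*(1 - k).
Check: Δs_k = (k - 2)/2**k. ✓
Telescoping: Σ = s_(13) − s_(3) = -3/1024 − (-1/2) = 509/1024.

Σ = 509/1024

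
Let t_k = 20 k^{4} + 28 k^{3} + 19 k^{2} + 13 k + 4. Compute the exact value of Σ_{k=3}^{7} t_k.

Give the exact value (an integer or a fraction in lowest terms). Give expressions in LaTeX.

r(k) = (20*k**4 + 108*k**3 + 223*k**2 + 215*k + 84)/(20*k**4 + 28*k**3 + 19*k**2 + 13*k + 4) after simplifying.
So A=1 and B=1, with C=k**4 + 7*k**3/5 + 19*k**2/20 + 13*k/20 + 1/5.
f must satisfy (1)·f(k+1) − (1)·f(k) = k**4 + 7*k**3/5 + 19*k**2/20 + 13*k/20 + 1/5.
Bound: deg f ≤ 5.
A polynomial solution: f(k) = k**2*(4*k**3 - 3*k**2 - k + 4)/20.
Certificate R = B(k−1)f/C = k**2*(4*k**3 - 3*k**2 - k + 4)/((2*k + 1)*(10*k**3 + 9*k**2 + 5*k + 4)) gives s_k = k**2*(4*k**3 - 3*k**2 - k + 4).
s_(k+1) − s_k = 20*k**4 + 28*k**3 + 19*k**2 + 13*k + 4 = t_k.
Telescoping: Σ = s_(8) − s_(3) = 118528 − (738) = 117790.

Σ = 117790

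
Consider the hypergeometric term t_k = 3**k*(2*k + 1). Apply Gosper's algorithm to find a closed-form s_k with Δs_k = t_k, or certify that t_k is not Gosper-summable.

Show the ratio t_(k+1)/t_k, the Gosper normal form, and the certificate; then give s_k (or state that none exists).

s_k = 3**k*(k - 1)

r(k) = 3*(2*k + 3)/(2*k + 1) after simplifying.
Normal form (A,B,C) = (3, 1, k + 1/2).
Set up (3)·f(k+1) − (1)·f(k) − (k + 1/2) = 0.
Bound: deg f ≤ 1.
Coefficient equations give f(k) = (k - 1)/2.
Then R = B(k−1)f/C = (k - 1)/(2*k + 1), so s_k = R(k)·t_k = 3**k*(k - 1).
Verify: 3**k*(2*k + 1) matches t_k.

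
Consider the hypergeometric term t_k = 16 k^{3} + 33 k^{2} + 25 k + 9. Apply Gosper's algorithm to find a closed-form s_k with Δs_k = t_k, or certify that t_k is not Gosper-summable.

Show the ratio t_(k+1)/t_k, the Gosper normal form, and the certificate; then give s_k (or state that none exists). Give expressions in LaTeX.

r(k) = (16*k**3 + 81*k**2 + 139*k + 83)/(16*k**3 + 33*k**2 + 25*k + 9) after simplifying.
So A=1 and B=1, with C=k**3 + 33*k**2/16 + 25*k/16 + 9/16.
Need (1)·f(k+1) − (1)·f(k) = k**3 + 33*k**2/16 + 25*k/16 + 9/16.
From deg A=0, deg B=0, deg C=3: d=4.
A polynomial solution: f(k) = k*(4*k**3 + 3*k**2 + 2)/16.
Then R = B(k−1)f/C = k*(4*k**3 + 3*k**2 + 2)/(16*k**3 + 33*k**2 + 25*k + 9), so s_k = R(k)·t_k = k*(4*k**3 + 3*k**2 + 2).
s_(k+1) − s_k = 16*k**3 + 33*k**2 + 25*k + 9 = t_k.

s_k = k \left(4 k^{3} + 3 k^{2} + 2\right)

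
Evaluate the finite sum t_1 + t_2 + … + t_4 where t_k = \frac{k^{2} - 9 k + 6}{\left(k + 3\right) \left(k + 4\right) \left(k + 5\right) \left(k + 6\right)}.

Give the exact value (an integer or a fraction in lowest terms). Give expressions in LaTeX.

Σ = -1/72

The ratio is -(k + 3)*(9*k - (k + 1)**2 + 3)/((k + 7)*(k**2 - 9*k + 6)).
Normal form (A,B,C) = (k + 3, k + 7, k**2 - 9*k + 6).
Need (k + 3)·f(k+1) − (k + 6)·f(k) = k**2 - 9*k + 6.
deg f ≤ 3 (via 1,1,2).
Solve for f: f(k) = k*(k - 11)*(k - 7)/30 (degree 3 ≤ 3).
So s_k = (B(k−1)f/C)·t_k = (k*(k - 11)*(k - 7)*(k + 6)/(30*(k**2 - 9*k + 6)))·t_k = k*(k**2 - 18*k + 77)/(30*(k + 3)*(k + 4)*(k + 5)).
Verify: (k**2 - 9*k + 6)/(k**4 + 18*k**3 + 119*k**2 + 342*k + 360) matches t_k.
Σ_(k=1)^(4) t_k = s_(5) − s_(1) = 1/360 − (1/60) = -1/72.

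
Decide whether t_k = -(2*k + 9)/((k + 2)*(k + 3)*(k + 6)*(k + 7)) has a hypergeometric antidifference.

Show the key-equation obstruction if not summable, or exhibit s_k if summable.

Yes. s_k = k*(-k - 8)/(12*(k**2 + 8*k + 12)).

r(k) = (k + 2)*(k + 6)*(2*k + 11)/((k + 4)*(k + 8)*(2*k + 9)) after simplifying.
Gosper form: A/B · C(k+1)/C(k) with A=k + 2, B=k + 8, C=k**3 + 27*k**2/2 + 121*k/2 + 90.
Key eq: (k + 2)·f(k+1) = (k + 7)·f(k) + (k**3 + 27*k**2/2 + 121*k/2 + 90).
d = 5 from the (1,1,3) case.
Solve for f: f(k) = k*(k + 3)*(k + 4)*(k + 5)*(k + 8)/24 (degree 5 ≤ 5).
So s_k = (B(k−1)f/C)·t_k = (k*(k + 3)*(k + 7)*(k + 8)/(12*(2*k + 9)))·t_k = k*(-k - 8)/(12*(k**2 + 8*k + 12)).
Verify: (-2*k - 9)/(k**4 + 18*k**3 + 113*k**2 + 288*k + 252) matches t_k.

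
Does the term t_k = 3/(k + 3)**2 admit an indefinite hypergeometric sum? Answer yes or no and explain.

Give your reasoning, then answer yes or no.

The ratio is (k + 3)**2/(k + 4)**2.
A = k**2 + 6*k + 9, B = k**2 + 8*k + 16, C = 1.
Need (k**2 + 6*k + 9)·f(k+1) − (k**2 + 6*k + 9)·f(k) = 1.
d = 0 from the (2,2,0) case.
Generic f = c0 gives residual -1; -1 = 0 cannot hold, so t_k is not Gosper-summable.

No. Not Gosper-summable.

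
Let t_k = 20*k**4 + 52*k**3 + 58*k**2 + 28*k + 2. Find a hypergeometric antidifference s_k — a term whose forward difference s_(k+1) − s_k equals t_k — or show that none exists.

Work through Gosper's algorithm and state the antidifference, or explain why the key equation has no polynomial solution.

s_k = k*(4*k**4 + 3*k**3 - 2*k - 3)

t_(k+1)/t_k = (10*k**4 + 66*k**3 + 167*k**2 + 190*k + 80)/(10*k**4 + 26*k**3 + 29*k**2 + 14*k + 1).
Normal form (A,B,C) = (1, 1, k**4 + 13*k**3/5 + 29*k**2/10 + 7*k/5 + 1/10).
Key eq: (1)·f(k+1) = (1)·f(k) + (k**4 + 13*k**3/5 + 29*k**2/10 + 7*k/5 + 1/10).
d = 5 from the (0,0,4) case.
A polynomial solution: f(k) = k*(k + 1)*(4*k**3 - k**2 + k - 3)/20.
Then R = B(k−1)f/C = k*(4*k**3 - k**2 + k - 3)/(2*(10*k**3 + 16*k**2 + 13*k + 1)), so s_k = R(k)·t_k = k*(4*k**4 + 3*k**3 - 2*k - 3).
Δs = 20*k**4 + 52*k**3 + 58*k**2 + 28*k + 2, as required.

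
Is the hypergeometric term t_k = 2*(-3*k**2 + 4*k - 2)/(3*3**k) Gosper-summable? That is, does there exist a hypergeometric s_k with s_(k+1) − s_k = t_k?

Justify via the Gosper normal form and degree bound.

Yes. s_k = (3*k**2 - k + 3)/3**k.

r(k) = (3*k**2 + 2*k + 1)/(3*(3*k**2 - 4*k + 2)) after simplifying.
Factor: A=1/3; B=1; C=k**2 - 4*k/3 + 2/3.
f must satisfy (1/3)·f(k+1) − (1)·f(k) = k**2 - 4*k/3 + 2/3.
Bound: deg f ≤ 2.
Coefficient equations give f(k) = -(3*k**2 - k + 3)/2.
R(k) = B(k−1)·f(k)/C(k) = -3*(3*k**2 - k + 3)/(2*(3*k**2 - 4*k + 2)); s_k = R·t_k = (3*k**2 - k + 3)/3**k.
s_(k+1) − s_k = 2*(-3*k**2 + 4*k - 2)/(3*3**k) = t_k.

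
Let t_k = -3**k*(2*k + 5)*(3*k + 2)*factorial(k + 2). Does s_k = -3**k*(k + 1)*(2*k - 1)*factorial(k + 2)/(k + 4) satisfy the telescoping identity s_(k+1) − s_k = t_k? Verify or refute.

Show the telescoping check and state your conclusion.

Invalid: residual 3**(k + 1)*(6*k**3 + 43*k**2 + 84*k + 41)*factorial(k + 2)/((k + 4)*(k + 5)) ≠ 0.

s_(k+1) = -3**(k + 1)*(k + 2)*(2*k + 1)*factorial(k + 3)/(k + 5)
s_(k+1) − s_k = -3**k*(6*k**4 + 55*k**3 + 172*k**2 + 218*k + 77)*factorial(k + 2)/((k + 4)*(k + 5))
(s_(k+1) − s_k) − t_k = 3**(k + 1)*(6*k**3 + 43*k**2 + 84*k + 41)*factorial(k + 2)/((k + 4)*(k + 5))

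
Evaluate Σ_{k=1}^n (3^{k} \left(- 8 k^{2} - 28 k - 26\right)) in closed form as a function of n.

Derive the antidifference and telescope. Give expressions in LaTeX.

S(n) = - 12 \cdot 3^{n} n^{2} - 30 \cdot 3^{n} n - 30 \cdot 3^{n} + 30

r(k) = 3*(4*k**2 + 22*k + 31)/(4*k**2 + 14*k + 13) after simplifying.
A = 3, B = 1, C = k**2 + 7*k/2 + 13/4.
Key eq: (3)·f(k+1) = (1)·f(k) + (k**2 + 7*k/2 + 13/4).
Degrees (0,0,2) ⇒ d ≤ 2.
Solving with deg f ≤ 2: f(k) = (2*k**2 + k + 2)/4.
R(k) = B(k−1)·f(k)/C(k) = (2*k**2 + k + 2)/(4*k**2 + 14*k + 13); s_k = R·t_k = -2*3**k*(2*k**2 + k + 2).
Δs = 3**k*(-8*k**2 - 28*k - 26), as required.
s_(n+1) = 3**(n + 1)*(-4*n**2 - 10*n - 10) and s_(1) = -30, so S(n) = -12*3**n*n**2 - 30*3**n*n - 30*3**n + 30.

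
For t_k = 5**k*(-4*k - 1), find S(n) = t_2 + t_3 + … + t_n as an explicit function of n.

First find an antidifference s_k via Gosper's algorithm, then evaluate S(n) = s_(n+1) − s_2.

S(n) = -5*5**n*n + 25

r(k) = 5*(4*k + 5)/(4*k + 1) after simplifying.
Gosper form: A/B · C(k+1)/C(k) with A=5, B=1, C=k + 1/4.
Solve (5)·f(k+1) − (1)·f(k) = k + 1/4.
d = 1 from the (0,0,1) case.
A polynomial solution: f(k) = (k - 1)/4.
R(k) = B(k−1)·f(k)/C(k) = (k - 1)/(4*k + 1); s_k = R·t_k = 5**k*(1 - k).
Δs = 5**k*(-4*k - 1), as required.
Σ_(k=2)^n t_k = s_(n+1) − s_(2) = (-5**(n + 1)*n) − (-25), i.e. -5*5**n*n + 25.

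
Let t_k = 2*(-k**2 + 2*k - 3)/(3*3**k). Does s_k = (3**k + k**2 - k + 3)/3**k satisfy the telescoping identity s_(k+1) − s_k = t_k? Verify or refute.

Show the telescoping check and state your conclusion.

valid; difference matches t_k

s_(k+1) = (3*3**k + k**2 + k + 3)/(3*3**k)
s_(k+1) − s_k = 2*(-k**2 + 2*k - 3)/(3*3**k)
(s_(k+1) − s_k) − t_k = 0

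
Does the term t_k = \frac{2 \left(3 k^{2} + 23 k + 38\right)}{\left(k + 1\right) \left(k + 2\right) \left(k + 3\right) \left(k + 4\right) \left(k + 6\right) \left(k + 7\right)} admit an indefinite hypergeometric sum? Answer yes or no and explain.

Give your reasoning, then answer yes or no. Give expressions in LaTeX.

Yes. s_k = \frac{k \left(k^{2} + 10 k + 27\right)}{9 \left(k^{3} + 10 k^{2} + 27 k + 18\right)}.

t_(k+1)/t_k = (k + 1)*(k + 6)*(23*k + 3*(k + 1)**2 + 61)/((k + 5)*(k + 8)*(3*k**2 + 23*k + 38)).
Gosper form: A/B · C(k+1)/C(k) with A=k + 1, B=k + 8, C=k**3 + 38*k**2/3 + 51*k + 190/3.
f must satisfy (k + 1)·f(k+1) − (k + 7)·f(k) = k**3 + 38*k**2/3 + 51*k + 190/3.
deg f ≤ 6 (via 1,1,3).
Solve for f: f(k) = k*(k + 2)*(k + 4)*(k + 5)*(k**2 + 10*k + 27)/54 (degree 6 ≤ 6).
Then R = B(k−1)f/C = k*(k + 2)*(k + 4)*(k + 7)*(k**2 + 10*k + 27)/(18*(3*k**2 + 23*k + 38)), so s_k = R(k)·t_k = k*(k**2 + 10*k + 27)/(9*(k**3 + 10*k**2 + 27*k + 18)).
Δs = 2*(3*k**2 + 23*k + 38)/(k**6 + 23*k**5 + 207*k**4 + 925*k**3 + 2144*k**2 + 2412*k + 1008), as required.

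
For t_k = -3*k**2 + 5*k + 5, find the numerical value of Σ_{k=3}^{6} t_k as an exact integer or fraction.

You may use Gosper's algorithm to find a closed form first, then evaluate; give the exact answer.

Step 1: r(k) = (3*k**2 + k - 7)/(3*k**2 - 5*k - 5).
Take A(k)=1, B(k)=1, C(k)=k**2 - 5*k/3 - 5/3.
Key eq: (1)·f(k+1) = (1)·f(k) + (k**2 - 5*k/3 - 5/3).
From deg A=0, deg B=0, deg C=2: d=3.
Match coefficients ⇒ f(k) = k*(k**2 - 4*k - 2)/3.
Certificate R = B(k−1)f/C = k*(k**2 - 4*k - 2)/(3*k**2 - 5*k - 5) gives s_k = k*(-k**2 + 4*k + 2).
Check: Δs_k = -3*k**2 + 5*k + 5. ✓
Telescoping: Σ = s_(7) − s_(3) = -133 − (15) = -148.

Σ = -148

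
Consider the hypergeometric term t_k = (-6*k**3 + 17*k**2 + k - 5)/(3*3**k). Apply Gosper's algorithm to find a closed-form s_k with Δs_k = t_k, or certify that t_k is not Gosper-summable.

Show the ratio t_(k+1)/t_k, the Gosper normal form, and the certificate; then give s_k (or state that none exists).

s_k = (3*k**3 - 4*k**2 + 2)/3**k

Ratio r(k) = (6*k**3 + k**2 - 17*k - 7)/(3*(6*k**3 - 17*k**2 - k + 5)).
Factor: A=1/3; B=1; C=k**3 - 17*k**2/6 - k/6 + 5/6.
Key eq: (1/3)·f(k+1) = (1)·f(k) + (k**3 - 17*k**2/6 - k/6 + 5/6).
From deg A=0, deg B=0, deg C=3: d=3.
Match coefficients ⇒ f(k) = -(3*k**3 - 4*k**2 + 2)/2.
Then R = B(k−1)f/C = -3*(3*k**3 - 4*k**2 + 2)/(6*k**3 - 17*k**2 - k + 5), so s_k = R(k)·t_k = (3*k**3 - 4*k**2 + 2)/3**k.
s_(k+1) − s_k = (-6*k**3 + 17*k**2 + k - 5)/(3*3**k) = t_k.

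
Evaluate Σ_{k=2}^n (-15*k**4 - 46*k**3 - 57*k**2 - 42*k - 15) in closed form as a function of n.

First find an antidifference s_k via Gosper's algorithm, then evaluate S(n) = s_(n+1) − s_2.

Ratio r(k) = (15*k**4 + 106*k**3 + 285*k**2 + 354*k + 175)/(15*k**4 + 46*k**3 + 57*k**2 + 42*k + 15).
Take A(k)=1, B(k)=1, C(k)=k**4 + 46*k**3/15 + 19*k**2/5 + 14*k/5 + 1.
Need (1)·f(k+1) − (1)·f(k) = k**4 + 46*k**3/15 + 19*k**2/5 + 14*k/5 + 1.
From deg A=0, deg B=0, deg C=4: d=5.
Solving with deg f ≤ 5: f(k) = k*(3*k**4 + 4*k**3 + k**2 + 4*k + 3)/15.
Then R = B(k−1)f/C = k*(3*k**4 + 4*k**3 + k**2 + 4*k + 3)/(15*k**4 + 46*k**3 + 57*k**2 + 42*k + 15), so s_k = R(k)·t_k = k*(-3*k**4 - 4*k**3 - k**2 - 4*k - 3).
Verify: -15*k**4 - 46*k**3 - 57*k**2 - 42*k - 15 matches t_k.
s_(n+1) = -3*n**5 - 19*n**4 - 47*n**3 - 61*n**2 - 45*n - 15 and s_(2) = -190, so S(n) = -3*n**5 - 19*n**4 - 47*n**3 - 61*n**2 - 45*n + 175.

S(n) = -3*n**5 - 19*n**4 - 47*n**3 - 61*n**2 - 45*n + 175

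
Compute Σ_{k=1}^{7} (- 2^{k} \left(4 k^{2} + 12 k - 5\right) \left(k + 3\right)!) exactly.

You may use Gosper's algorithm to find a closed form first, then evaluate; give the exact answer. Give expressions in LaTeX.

Σ = -132843110448

Step 1: r(k) = 2*(4*k**3 + 36*k**2 + 91*k + 44)/(4*k**2 + 12*k - 5).
Factor: A=2*k + 8; B=1; C=k**2 + 3*k - 5/4.
Set up (2*k + 8)·f(k+1) − (1)·f(k) − (k**2 + 3*k - 5/4) = 0.
From deg A=1, deg B=0, deg C=2: d=1.
A polynomial solution: f(k) = (2*k - 3)/4.
Certificate R = B(k−1)f/C = (2*k - 3)/(4*k**2 + 12*k - 5) gives s_k = -2**k*(2*k - 3)*factorial(k + 3).
s_(k+1) − s_k = -2**k*(4*k**2 + 12*k - 5)*factorial(k + 3) = t_k.
Sum = s_(8) − s_(1); s_(8) = -132843110400, s_(1) = 48 ⇒ -132843110448.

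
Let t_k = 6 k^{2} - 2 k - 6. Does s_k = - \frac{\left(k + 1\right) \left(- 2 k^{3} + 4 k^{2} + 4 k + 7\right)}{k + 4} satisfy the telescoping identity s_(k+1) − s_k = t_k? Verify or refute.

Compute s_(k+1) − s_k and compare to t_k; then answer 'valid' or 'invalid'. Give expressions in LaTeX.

s_(k+1) = (2*k**4 + 6*k**3 - 2*k**2 - 25*k - 26)/(k + 5)
s_(k+1) − s_k = (6*k**4 + 40*k**3 + 18*k**2 - 64*k - 69)/(k**2 + 9*k + 20)
(s_(k+1) − s_k) − t_k = 3*(-4*k**3 - 26*k**2 + 10*k + 17)/(k**2 + 9*k + 20)

Invalid: residual \frac{3 \left(- 4 k^{3} - 26 k^{2} + 10 k + 17\right)}{k^{2} + 9 k + 20} ≠ 0.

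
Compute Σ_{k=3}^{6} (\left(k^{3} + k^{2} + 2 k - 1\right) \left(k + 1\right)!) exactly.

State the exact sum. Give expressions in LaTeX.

r(k) = (k + 2)*(2*k + (k + 1)**3 + (k + 1)**2 + 1)/(k**3 + k**2 + 2*k - 1) after simplifying.
A = k + 2, B = 1, C = k**3 + k**2 + 2*k - 1.
Need (k + 2)·f(k+1) − (1)·f(k) = k**3 + k**2 + 2*k - 1.
Bound: deg f ≤ 2.
Solving with deg f ≤ 2: f(k) = (k - 1)**2.
So s_k = (B(k−1)f/C)·t_k = ((k - 1)**2/(k**3 + k**2 + 2*k - 1))·t_k = (k - 1)**2*factorial(k + 1).
Δs = (k**3 + k**2 + 2*k - 1)*factorial(k + 1), as required.
Evaluate s at k=7 and k=3: 1451520 and 96; difference 1451424.

Σ = 1451424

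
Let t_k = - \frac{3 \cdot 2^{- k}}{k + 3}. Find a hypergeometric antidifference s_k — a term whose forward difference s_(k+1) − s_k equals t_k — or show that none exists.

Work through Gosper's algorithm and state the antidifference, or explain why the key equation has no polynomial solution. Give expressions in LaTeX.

none (Gosper's algorithm certifies no s_k)

Step 1: r(k) = (k + 3)/(2*(k + 4)).
Gosper form: A/B · C(k+1)/C(k) with A=k/2 + 3/2, B=k + 4, C=1.
Solve (k/2 + 3/2)·f(k+1) − (k + 3)·f(k) = 1.
d = -1 from the (1,1,0) case.
Bound -1 < 0, so the key equation has no polynomial solution.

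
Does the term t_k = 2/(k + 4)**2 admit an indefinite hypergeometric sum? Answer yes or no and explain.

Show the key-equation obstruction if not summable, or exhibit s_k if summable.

Step 1: r(k) = (k + 4)**2/(k + 5)**2.
So A=k**2 + 8*k + 16 and B=k**2 + 10*k + 25, with C=1.
Need (k**2 + 8*k + 16)·f(k+1) − (k**2 + 8*k + 16)·f(k) = 1.
Degrees (2,2,0) ⇒ d ≤ 0.
f = c0 ⇒ A·f(k+1) − B(k−1)·f(k) − C = -1. The system {-1 = 0} is inconsistent; no antidifference.

No. Not Gosper-summable.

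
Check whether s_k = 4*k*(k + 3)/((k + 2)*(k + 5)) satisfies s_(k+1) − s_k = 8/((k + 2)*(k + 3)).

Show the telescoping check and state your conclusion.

s_(k+1) = 4*(k + 1)*(k + 4)/((k + 3)*(k + 6))
s_(k+1) − s_k = 16*(k**2 + 6*k + 10)/(k**4 + 16*k**3 + 91*k**2 + 216*k + 180)
(s_(k+1) − s_k) − t_k = 8*(k**2 + k - 10)/(k**4 + 16*k**3 + 91*k**2 + 216*k + 180)

Invalid: residual 8*(k**2 + k - 10)/(k**4 + 16*k**3 + 91*k**2 + 216*k + 180) ≠ 0.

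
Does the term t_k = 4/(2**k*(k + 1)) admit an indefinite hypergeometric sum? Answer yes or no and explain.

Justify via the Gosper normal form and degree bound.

Compute t_(k+1)/t_k: get (k + 1)/(2*(k + 2)).
Normal form (A,B,C) = (k/2 + 1/2, k + 2, 1).
f must satisfy (k/2 + 1/2)·f(k+1) − (k + 1)·f(k) = 1.
d = -1 from the (1,1,0) case.
Negative degree bound (-1): no f exists, t_k not Gosper-summable.

No — key equation has no polynomial f.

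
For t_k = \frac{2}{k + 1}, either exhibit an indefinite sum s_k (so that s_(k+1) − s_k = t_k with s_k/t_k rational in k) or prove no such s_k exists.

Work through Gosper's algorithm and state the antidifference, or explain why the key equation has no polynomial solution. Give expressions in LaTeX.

The ratio is (k + 1)/(k + 2).
Factor: A=k + 1; B=k + 2; C=1.
Set up (k + 1)·f(k+1) − (k + 1)·f(k) − (1) = 0.
deg f ≤ 0 (via 1,1,0).
Generic f = c0 gives residual -1; -1 = 0 cannot hold, so t_k is not Gosper-summable.

none (Gosper's algorithm certifies no s_k)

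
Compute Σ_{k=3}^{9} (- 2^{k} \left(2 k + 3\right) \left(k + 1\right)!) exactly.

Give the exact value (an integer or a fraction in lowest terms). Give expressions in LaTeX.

The ratio is 2*(k + 2)*(2*k + 5)/(2*k + 3).
So A=2*k + 4 and B=1, with C=k + 3/2.
Key eq: (2*k + 4)·f(k+1) = (1)·f(k) + (k + 3/2).
From deg A=1, deg B=0, deg C=1: d=0.
Coefficient equations give f(k) = 1/2.
Get s_k = R·t_k = -2**k*factorial(k + 1) with R(k) = B(k−1)f(k)/C(k) = 1/(2*k + 3).
s_(k+1) − s_k = -2**k*(2*k + 3)*factorial(k + 1) = t_k.
Evaluate s at k=10 and k=3: -40874803200 and -192; difference -40874803008.

Σ = -40874803008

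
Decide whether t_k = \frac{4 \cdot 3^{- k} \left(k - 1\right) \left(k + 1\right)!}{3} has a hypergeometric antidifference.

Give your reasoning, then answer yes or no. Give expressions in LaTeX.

Yes. s_k = 4 \cdot 3^{- k} \left(k + 1\right)!.

Compute t_(k+1)/t_k: get k*(k + 2)/(3*(k - 1)).
A = k/3 + 2/3, B = 1, C = k - 1.
Key eq: (k/3 + 2/3)·f(k+1) = (1)·f(k) + (k - 1).
d = 0 from the (1,0,1) case.
A polynomial solution: f(k) = 3.
Then R = B(k−1)f/C = 3/(k - 1), so s_k = R(k)·t_k = 4*factorial(k + 1)/3**k.
s_(k+1) − s_k = 4*(k - 1)*factorial(k + 1)/(3*3**k) = t_k.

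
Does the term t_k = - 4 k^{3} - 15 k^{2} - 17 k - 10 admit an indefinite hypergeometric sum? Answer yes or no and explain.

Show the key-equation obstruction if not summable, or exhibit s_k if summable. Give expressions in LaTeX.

t_(k+1)/t_k = (4*k**3 + 27*k**2 + 59*k + 46)/(4*k**3 + 15*k**2 + 17*k + 10).
Normal form (A,B,C) = (1, 1, k**3 + 15*k**2/4 + 17*k/4 + 5/2).
Need (1)·f(k+1) − (1)·f(k) = k**3 + 15*k**2/4 + 17*k/4 + 5/2.
d = 4 from the (0,0,3) case.
Match coefficients ⇒ f(k) = k*(k**3 + 3*k**2 + 2*k + 4)/4.
So s_k = (B(k−1)f/C)·t_k = (k*(k**3 + 3*k**2 + 2*k + 4)/(4*k**3 + 15*k**2 + 17*k + 10))·t_k = k*(-k**3 - 3*k**2 - 2*k - 4).
Verify: -4*k**3 - 15*k**2 - 17*k - 10 matches t_k.

Yes. s_k = k \left(- k^{3} - 3 k^{2} - 2 k - 4\right).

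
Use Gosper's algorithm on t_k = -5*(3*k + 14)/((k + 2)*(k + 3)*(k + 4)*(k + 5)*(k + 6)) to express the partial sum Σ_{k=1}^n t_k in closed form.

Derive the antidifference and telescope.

Ratio r(k) = (k + 2)*(3*k + 17)/((k + 7)*(3*k + 14)).
Factor: A=k + 2; B=k + 7; C=k + 14/3.
Need (k + 2)·f(k+1) − (k + 6)·f(k) = k + 14/3.
From deg A=1, deg B=1, deg C=1: d=4.
A polynomial solution: f(k) = k*(k + 4)*(k**2 + 10*k + 31)/90.
Then R = B(k−1)f/C = k*(k + 4)*(k + 6)*(k**2 + 10*k + 31)/(30*(3*k + 14)), so s_k = R(k)·t_k = k*(-k**2 - 10*k - 31)/(6*(k**3 + 10*k**2 + 31*k + 30)).
s_(k+1) − s_k = 5*(-3*k - 14)/(k**5 + 20*k**4 + 155*k**3 + 580*k**2 + 1044*k + 720) = t_k.
Telescope: S(n) = s_(n+1) − s_(1) = (-n**3 - 13*n**2 - 54*n - 42)/(6*(n**3 + 13*n**2 + 54*n + 72)) − (-7/72) = 5*n*(-n**2 - 13*n - 54)/(72*(n**3 + 13*n**2 + 54*n + 72)).

S(n) = 5*n*(-n**2 - 13*n - 54)/(72*(n**3 + 13*n**2 + 54*n + 72))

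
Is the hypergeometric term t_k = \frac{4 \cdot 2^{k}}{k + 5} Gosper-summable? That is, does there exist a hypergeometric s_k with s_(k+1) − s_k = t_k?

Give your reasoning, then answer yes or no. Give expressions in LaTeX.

No; the degree bound rules out any f.

The ratio is 2*(k + 5)/(k + 6).
Normal form (A,B,C) = (2*k + 10, k + 6, 1).
Solve (2*k + 10)·f(k+1) − (k + 5)·f(k) = 1.
deg f ≤ -1 (via 1,1,0).
d = -1 < 0 ⇒ no nonzero polynomial f; not summable.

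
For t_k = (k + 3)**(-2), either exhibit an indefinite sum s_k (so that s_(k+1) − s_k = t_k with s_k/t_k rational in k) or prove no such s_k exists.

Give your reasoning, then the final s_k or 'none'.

not Gosper-summable; s_k does not exist

r(k) = (k + 3)**2/(k + 4)**2 after simplifying.
Take A(k)=k**2 + 6*k + 9, B(k)=k**2 + 8*k + 16, C(k)=1.
Key eq: (k**2 + 6*k + 9)·f(k+1) = (k**2 + 6*k + 9)·f(k) + (1).
From deg A=2, deg B=2, deg C=0: d=0.
f = c0 ⇒ A·f(k+1) − B(k−1)·f(k) − C = -1. The system {-1 = 0} is inconsistent; no antidifference.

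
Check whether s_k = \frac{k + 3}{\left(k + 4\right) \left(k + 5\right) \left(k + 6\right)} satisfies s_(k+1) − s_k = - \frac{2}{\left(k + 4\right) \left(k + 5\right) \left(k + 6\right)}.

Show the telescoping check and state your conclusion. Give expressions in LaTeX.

s_(k+1) = (k + 4)/((k + 5)*(k + 6)*(k + 7))
s_(k+1) − s_k = (-2*k - 5)/(k**4 + 22*k**3 + 179*k**2 + 638*k + 840)
(s_(k+1) − s_k) − t_k = 9/(k**4 + 22*k**3 + 179*k**2 + 638*k + 840)

Invalid: residual \frac{9}{k^{4} + 22 k^{3} + 179 k^{2} + 638 k + 840} ≠ 0.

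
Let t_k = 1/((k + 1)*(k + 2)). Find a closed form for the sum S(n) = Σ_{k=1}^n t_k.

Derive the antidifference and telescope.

S(n) = n/(2*(n + 2))

Step 1: r(k) = (k + 1)/(k + 3).
So A=k + 1 and B=k + 3, with C=1.
Need (k + 1)·f(k+1) − (k + 2)·f(k) = 1.
d = 1 from the (1,1,0) case.
Solving with deg f ≤ 1: f(k) = k.
R(k) = B(k−1)·f(k)/C(k) = k*(k + 2); s_k = R·t_k = k/(k + 1).
Verify: 1/(k**2 + 3*k + 2) matches t_k.
Σ_(k=1)^n t_k = s_(n+1) − s_(1) = ((n + 1)/(n + 2)) − (1/2), i.e. n/(2*(n + 2)).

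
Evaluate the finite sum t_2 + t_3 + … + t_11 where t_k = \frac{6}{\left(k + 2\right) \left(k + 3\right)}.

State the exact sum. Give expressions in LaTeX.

r(k) = (k + 2)/(k + 4) after simplifying.
Take A(k)=k + 2, B(k)=k + 4, C(k)=1.
f must satisfy (k + 2)·f(k+1) − (k + 3)·f(k) = 1.
Degrees (1,1,0) ⇒ d ≤ 1.
Solve for f: f(k) = k/2 (degree 1 ≤ 1).
Certificate R = B(k−1)f/C = k*(k + 3)/2 gives s_k = 3*k/(k + 2).
Check: Δs_k = 6/(k**2 + 5*k + 6). ✓
Σ_(k=2)^(11) t_k = s_(12) − s_(2) = 18/7 − (3/2) = 15/14.

Σ = 15/14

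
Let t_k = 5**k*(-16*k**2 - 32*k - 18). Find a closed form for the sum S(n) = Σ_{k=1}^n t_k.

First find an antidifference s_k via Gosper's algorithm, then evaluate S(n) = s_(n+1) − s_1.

S(n) = -20*5**n*n**2 - 30*5**n*n - 20*5**n + 20

r(k) = 5*(8*k**2 + 32*k + 33)/(8*k**2 + 16*k + 9) after simplifying.
Factor: A=5; B=1; C=k**2 + 2*k + 9/8.
Key eq: (5)·f(k+1) = (1)·f(k) + (k**2 + 2*k + 9/8).
d = 2 from the (0,0,2) case.
Solve for f: f(k) = (2*k**2 - k + 1)/8 (degree 2 ≤ 2).
So s_k = (B(k−1)f/C)·t_k = ((2*k**2 - k + 1)/(8*k**2 + 16*k + 9))·t_k = 2*5**k*(-2*k**2 + k - 1).
s_(k+1) − s_k = 5**k*(-16*k**2 - 32*k - 18) = t_k.
Evaluate: s_(n+1) = 5**(n + 1)*(-4*n**2 - 6*n - 4); subtract s_(1) = -20 ⇒ S(n) = -20*5**n*n**2 - 30*5**n*n - 20*5**n + 20.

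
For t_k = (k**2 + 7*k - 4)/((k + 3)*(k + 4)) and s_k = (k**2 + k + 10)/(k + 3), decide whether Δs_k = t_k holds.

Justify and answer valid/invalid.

s_(k+1) = (k + (k + 1)**2 + 11)/(k + 4)
s_(k+1) − s_k = (k**2 + 7*k - 4)/(k**2 + 7*k + 12)
(s_(k+1) − s_k) − t_k = 0

valid; difference matches t_k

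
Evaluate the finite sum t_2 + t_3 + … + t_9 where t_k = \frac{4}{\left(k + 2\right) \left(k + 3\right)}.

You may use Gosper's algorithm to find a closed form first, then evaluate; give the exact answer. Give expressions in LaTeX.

Step 1: r(k) = (k + 2)/(k + 4).
Factor: A=k + 2; B=k + 4; C=1.
Key eq: (k + 2)·f(k+1) = (k + 3)·f(k) + (1).
deg f ≤ 1 (via 1,1,0).
Solve for f: f(k) = k/2 (degree 1 ≤ 1).
Then R = B(k−1)f/C = k*(k + 3)/2, so s_k = R(k)·t_k = 2*k/(k + 2).
Δs = 4/(k**2 + 5*k + 6), as required.
Telescoping: Σ = s_(10) − s_(2) = 5/3 − (1) = 2/3.

Σ = 2/3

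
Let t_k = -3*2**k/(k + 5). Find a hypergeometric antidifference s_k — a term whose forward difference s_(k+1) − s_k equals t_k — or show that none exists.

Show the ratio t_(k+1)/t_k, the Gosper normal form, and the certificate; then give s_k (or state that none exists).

no hypergeometric antidifference exists

t_(k+1)/t_k = 2*(k + 5)/(k + 6).
Normal form (A,B,C) = (2*k + 10, k + 6, 1).
f must satisfy (2*k + 10)·f(k+1) − (k + 5)·f(k) = 1.
d = -1 from the (1,1,0) case.
Bound -1 < 0, so the key equation has no polynomial solution.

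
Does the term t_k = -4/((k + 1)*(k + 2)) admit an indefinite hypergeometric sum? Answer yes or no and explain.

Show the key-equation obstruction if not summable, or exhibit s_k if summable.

Yes. s_k = -4*k/(k + 1).

r(k) = (k + 1)/(k + 3) after simplifying.
Gosper form: A/B · C(k+1)/C(k) with A=k + 1, B=k + 3, C=1.
Solve (k + 1)·f(k+1) − (k + 2)·f(k) = 1.
d = 1 from the (1,1,0) case.
Coefficient equations give f(k) = k.
Then R = B(k−1)f/C = k*(k + 2), so s_k = R(k)·t_k = -4*k/(k + 1).
s_(k+1) − s_k = -4/(k**2 + 3*k + 2) = t_k.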